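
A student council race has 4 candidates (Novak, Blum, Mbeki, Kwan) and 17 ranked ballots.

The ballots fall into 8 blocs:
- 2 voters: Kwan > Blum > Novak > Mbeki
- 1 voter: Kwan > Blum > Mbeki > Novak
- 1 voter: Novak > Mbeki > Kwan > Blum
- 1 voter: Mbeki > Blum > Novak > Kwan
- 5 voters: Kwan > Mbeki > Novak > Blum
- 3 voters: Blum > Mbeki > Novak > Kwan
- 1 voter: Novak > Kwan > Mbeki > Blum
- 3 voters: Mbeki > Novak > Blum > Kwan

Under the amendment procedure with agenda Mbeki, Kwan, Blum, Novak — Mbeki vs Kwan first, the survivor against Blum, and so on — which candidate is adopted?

Novak

Round 1: Mbeki vs Kwan — 8–9, Kwan advances.
Round 2: Kwan vs Blum — 10–7, Kwan advances.
Round 3: Kwan vs Novak — 8–9, Novak advances.
The agenda winner is Novak.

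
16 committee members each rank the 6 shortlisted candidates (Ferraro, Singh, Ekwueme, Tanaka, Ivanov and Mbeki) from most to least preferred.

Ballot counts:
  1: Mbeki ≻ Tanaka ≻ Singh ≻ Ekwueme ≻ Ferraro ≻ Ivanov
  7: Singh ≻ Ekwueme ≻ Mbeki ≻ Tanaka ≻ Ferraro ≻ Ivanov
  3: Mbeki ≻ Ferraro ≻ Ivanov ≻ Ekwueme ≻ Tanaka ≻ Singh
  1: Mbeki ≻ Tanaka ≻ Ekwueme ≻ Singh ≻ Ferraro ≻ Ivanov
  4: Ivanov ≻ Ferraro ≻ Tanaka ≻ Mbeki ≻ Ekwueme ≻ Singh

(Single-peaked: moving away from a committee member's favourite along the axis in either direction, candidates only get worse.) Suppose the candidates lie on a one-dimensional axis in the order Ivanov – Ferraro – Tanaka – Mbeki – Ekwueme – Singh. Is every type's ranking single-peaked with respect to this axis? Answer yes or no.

Axis positions: Ivanov=1, Ferraro=2, Tanaka=3, Mbeki=4, Ekwueme=5, Singh=6.
Type 1: ranking walks positions 4-3-6-5-2-1; Singh is ranked above Ekwueme even though Ekwueme lies between Singh and the peak Mbeki on the axis — preferences dip and rise again. Not single-peaked.
Type 2 (peak Singh at position 6): ranking walks positions 6-5-4-3-2-1, expanding outward from the peak — single-peaked.
Type 3: ranking walks positions 4-2-1-5-3-6; Ferraro is ranked above Tanaka even though Tanaka lies between Ferraro and the peak Mbeki on the axis — preferences dip and rise again. Not single-peaked.
Type 4 (peak Mbeki at position 4): ranking walks positions 4-3-5-6-2-1, expanding outward from the peak — single-peaked.
Type 5 (peak Ivanov at position 1): ranking walks positions 1-2-3-4-5-6, expanding outward from the peak — single-peaked.
Type 1 violates single-peakedness, so the profile is not single-peaked on this axis.

no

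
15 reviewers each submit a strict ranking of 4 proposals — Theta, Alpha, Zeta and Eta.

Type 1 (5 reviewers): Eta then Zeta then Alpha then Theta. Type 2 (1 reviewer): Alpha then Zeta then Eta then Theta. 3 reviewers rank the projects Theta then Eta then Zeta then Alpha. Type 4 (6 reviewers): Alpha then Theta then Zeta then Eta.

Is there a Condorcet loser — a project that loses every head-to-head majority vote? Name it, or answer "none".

Pairwise majorities:
Theta vs Alpha: Theta is ranked higher on 3 ballots, Alpha on 12. Alpha wins 12–3.
Theta vs Zeta: Theta preferred on 3+6 = 9 ballots; Theta wins 9–6.
Theta–Eta: Theta 9–6.
Alpha vs Zeta: 7 to 8, Zeta.
Alpha–Eta: Eta 8–7.
Zeta vs Eta: Eta, 8–7.
Every project wins at least one matchup (Theta beats Zeta; Alpha beats Theta; Zeta beats Alpha; Eta beats Alpha), so there is no Condorcet loser.

none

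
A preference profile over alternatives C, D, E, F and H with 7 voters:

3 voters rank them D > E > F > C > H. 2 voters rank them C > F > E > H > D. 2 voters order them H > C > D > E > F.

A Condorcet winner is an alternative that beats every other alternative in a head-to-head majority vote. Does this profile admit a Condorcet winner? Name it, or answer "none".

C

Pairwise majorities:
C vs D: C, 4–3.
C vs E: C, 4–3.
C–F: C 4–3.
C vs H: C wins 5–2.
D–E: D 5–2.
D vs F: D wins 5–2.
D vs H: H, 4–3.
E vs F: E, 5–2.
E–H: E 5–2.
F vs H: F wins 5–2.
C wins every pairwise contest, so C is the Condorcet winner.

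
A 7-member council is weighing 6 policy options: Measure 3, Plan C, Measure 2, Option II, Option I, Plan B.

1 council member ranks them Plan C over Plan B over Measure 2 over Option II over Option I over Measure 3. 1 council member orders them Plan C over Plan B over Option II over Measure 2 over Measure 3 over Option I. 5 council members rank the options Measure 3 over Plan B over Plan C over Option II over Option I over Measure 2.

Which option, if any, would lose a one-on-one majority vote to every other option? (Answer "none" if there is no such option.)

Measure 2

Head-to-head results (7 council members):
Measure 3 vs Plan C: 5 for Measure 3, 2 for Plan C — Measure 3 by 5–2.
Measure 3 vs Measure 2: 5 for Measure 3, 2 for Measure 2 — Measure 3 by 5–2.
Measure 3 vs Option II: 5 to 2, Measure 3.
Measure 3 vs Option I: Measure 3 wins 6–1.
Measure 3–Plan B: Measure 3 5–2.
Plan C vs Measure 2: 1+1+5 = 7 for Plan C, 0 for Measure 2 — Plan C by 7–0.
Plan C vs Option II: Plan C, 7–0.
Plan C vs Option I: Plan C wins 7–0.
Plan C vs Plan B: 1+1 = 2 for Plan C, 5 for Plan B — Plan B by 5–2.
Measure 2 vs Option II: Option II, 6–1.
Measure 2 vs Option I: 2 to 5, Option I.
Measure 2 vs Plan B: 0 for Measure 2, 7 for Plan B — Plan B by 7–0.
Option II vs Option I: 7 to 0, Option II.
Option II vs Plan B: 0 for Option II, 7 for Plan B — Plan B by 7–0.
Option I–Plan B: Plan B 7–0.
Measure 2 is beaten in every head-to-head and is the Condorcet loser.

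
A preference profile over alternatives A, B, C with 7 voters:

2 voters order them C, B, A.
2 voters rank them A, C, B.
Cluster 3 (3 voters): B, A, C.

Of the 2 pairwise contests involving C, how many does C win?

1

C against each rival (7 voters):
C vs A: A, 5–2.
C vs B: C preferred on 2+2 = 4 ballots; C wins 4–3.
C beats B; loses to A — 1 pairwise win.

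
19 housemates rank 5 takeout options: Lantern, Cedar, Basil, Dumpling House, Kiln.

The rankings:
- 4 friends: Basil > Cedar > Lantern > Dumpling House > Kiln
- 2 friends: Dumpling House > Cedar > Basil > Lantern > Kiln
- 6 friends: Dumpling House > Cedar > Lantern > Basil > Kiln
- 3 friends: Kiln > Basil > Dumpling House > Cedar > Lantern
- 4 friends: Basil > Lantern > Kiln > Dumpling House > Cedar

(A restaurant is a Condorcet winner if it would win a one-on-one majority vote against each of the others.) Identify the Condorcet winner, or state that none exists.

Check each pair by majority over 19 ballots:
Lantern vs Cedar: Cedar, 15–4.
Lantern vs Basil: Lantern is ranked higher on 6 ballots, Basil on 13. Basil wins 13–6.
Lantern vs Dumpling House: Dumpling House wins 11–8.
Lantern vs Kiln: Lantern wins 16–3.
Cedar vs Basil: Cedar preferred on 2+6 = 8 ballots; Basil wins 11–8.
Cedar vs Dumpling House: 4 to 15, Dumpling House.
Cedar vs Kiln: Cedar wins 12–7.
Basil vs Dumpling House: Basil wins 11–8.
Basil–Kiln: Basil 16–3.
Dumpling House–Kiln: Dumpling House 12–7.
Only Basil has no losses; Basil is the Condorcet winner.

Basil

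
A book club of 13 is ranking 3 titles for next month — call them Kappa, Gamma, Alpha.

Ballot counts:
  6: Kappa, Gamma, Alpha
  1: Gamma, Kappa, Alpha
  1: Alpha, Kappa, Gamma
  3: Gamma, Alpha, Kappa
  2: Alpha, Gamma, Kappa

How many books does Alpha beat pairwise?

0

Alpha against each rival (13 members):
Alpha–Kappa: Kappa 7–6.
Alpha–Gamma: Gamma 10–3.
Alpha beats no one; loses to Kappa, Gamma — 0 pairwise wins.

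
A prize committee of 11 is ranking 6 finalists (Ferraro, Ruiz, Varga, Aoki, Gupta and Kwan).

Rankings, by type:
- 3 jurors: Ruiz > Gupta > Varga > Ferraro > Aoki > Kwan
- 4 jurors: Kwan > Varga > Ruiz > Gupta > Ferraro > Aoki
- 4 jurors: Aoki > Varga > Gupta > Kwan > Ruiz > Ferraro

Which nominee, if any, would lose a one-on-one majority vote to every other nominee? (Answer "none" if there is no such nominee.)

none

Pairwise majorities:
Ferraro vs Ruiz: Ruiz, 11–0.
Ferraro vs Varga: 0 to 11, Varga.
Ferraro vs Aoki: Ferraro is ranked higher on 3+4 = 7 ballots, Aoki on 4. Ferraro wins 7–4.
Ferraro vs Gupta: 0 to 11, Gupta.
Ferraro–Kwan: Kwan 8–3.
Ruiz vs Varga: 3 for Ruiz, 8 for Varga — Varga by 8–3.
Ruiz vs Aoki: 7 to 4, Ruiz.
Ruiz vs Gupta: Ruiz wins 7–4.
Ruiz vs Kwan: Kwan wins 8–3.
Varga vs Aoki: Varga preferred on 3+4 = 7 ballots; Varga wins 7–4.
Varga vs Gupta: Varga preferred on 4+4 = 8 ballots; Varga wins 8–3.
Varga vs Kwan: Varga is ranked higher on 3+4 = 7 ballots, Kwan on 4. Varga wins 7–4.
Aoki vs Gupta: 4 for Aoki, 7 for Gupta — Gupta by 7–4.
Aoki–Kwan: Aoki 7–4.
Gupta vs Kwan: Gupta, 7–4.
Every nominee wins at least one matchup (Ferraro beats Aoki; Ruiz beats Ferraro; Varga beats Ferraro; Aoki beats Kwan; Gupta beats Ferraro; Kwan beats Ferraro), so there is no Condorcet loser.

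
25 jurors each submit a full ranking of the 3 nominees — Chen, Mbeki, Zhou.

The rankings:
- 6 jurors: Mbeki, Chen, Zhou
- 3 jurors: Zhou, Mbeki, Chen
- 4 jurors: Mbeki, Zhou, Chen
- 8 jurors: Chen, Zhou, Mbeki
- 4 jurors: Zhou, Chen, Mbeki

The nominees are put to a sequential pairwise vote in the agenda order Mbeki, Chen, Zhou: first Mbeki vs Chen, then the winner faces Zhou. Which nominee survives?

Zhou

Round 1: Mbeki vs Chen — 13–12, Mbeki advances.
Round 2: Mbeki vs Zhou — 10–15, Zhou advances.
Zhou survives the agenda.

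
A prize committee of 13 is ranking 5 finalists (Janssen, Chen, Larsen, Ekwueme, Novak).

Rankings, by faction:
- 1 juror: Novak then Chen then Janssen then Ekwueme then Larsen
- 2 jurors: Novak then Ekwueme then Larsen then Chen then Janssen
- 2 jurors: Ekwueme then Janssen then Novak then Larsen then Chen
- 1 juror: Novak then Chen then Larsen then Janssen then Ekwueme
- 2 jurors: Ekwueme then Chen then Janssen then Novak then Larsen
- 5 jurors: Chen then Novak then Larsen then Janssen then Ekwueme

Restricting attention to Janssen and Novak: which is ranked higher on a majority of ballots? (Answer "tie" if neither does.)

Novak

Ballots ranking Janssen above Novak: 2 + 2 = 4.
Ballots ranking Novak above Janssen: 13 − 4 = 9.
Novak wins the head-to-head 9–4.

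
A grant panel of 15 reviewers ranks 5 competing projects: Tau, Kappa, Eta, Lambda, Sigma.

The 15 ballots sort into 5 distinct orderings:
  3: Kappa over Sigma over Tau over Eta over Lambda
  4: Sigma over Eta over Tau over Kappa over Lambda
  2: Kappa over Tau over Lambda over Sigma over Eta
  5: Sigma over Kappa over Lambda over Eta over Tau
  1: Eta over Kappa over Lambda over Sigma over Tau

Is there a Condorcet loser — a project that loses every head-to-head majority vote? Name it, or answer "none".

Lambda

Pairwise majorities:
Tau vs Kappa: Tau is ranked higher on 4 ballots, Kappa on 11. Kappa wins 11–4.
Tau vs Eta: Tau preferred on 3+2 = 5 ballots; Eta wins 10–5.
Tau vs Lambda: Tau, 9–6.
Tau vs Sigma: Sigma wins 13–2.
Kappa vs Eta: 3+2+5 = 10 for Kappa, 5 for Eta — Kappa by 10–5.
Kappa vs Lambda: Kappa wins 15–0.
Kappa vs Sigma: Kappa preferred on 3+2+1 = 6 ballots; Sigma wins 9–6.
Eta vs Lambda: 8 to 7, Eta.
Eta vs Sigma: Sigma, 14–1.
Lambda vs Sigma: Lambda is ranked higher on 2+1 = 3 ballots, Sigma on 12. Sigma wins 12–3.
Only Lambda has no wins; Lambda is the Condorcet loser.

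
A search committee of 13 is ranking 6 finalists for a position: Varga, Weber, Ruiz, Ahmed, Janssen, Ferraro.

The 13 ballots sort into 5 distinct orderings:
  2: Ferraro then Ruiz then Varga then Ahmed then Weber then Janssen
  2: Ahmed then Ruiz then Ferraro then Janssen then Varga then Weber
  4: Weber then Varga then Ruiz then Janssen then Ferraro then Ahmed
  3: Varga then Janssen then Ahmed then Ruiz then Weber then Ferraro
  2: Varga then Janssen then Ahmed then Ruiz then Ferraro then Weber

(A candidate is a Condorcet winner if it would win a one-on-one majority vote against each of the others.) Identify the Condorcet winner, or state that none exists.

Check each pair by majority over 13 ballots:
Varga vs Weber: 2+2+3+2 = 9 for Varga, 4 for Weber — Varga by 9–4.
Varga vs Ruiz: Varga is ranked higher on 4+3+2 = 9 ballots, Ruiz on 4. Varga wins 9–4.
Varga vs Ahmed: 11 to 2, Varga.
Varga vs Janssen: Varga preferred on 2+4+3+2 = 11 ballots; Varga wins 11–2.
Varga vs Ferraro: 9 to 4, Varga.
Weber vs Ruiz: 4 to 9, Ruiz.
Weber vs Ahmed: 4 to 9, Ahmed.
Weber vs Janssen: Weber is ranked higher on 2+4 = 6 ballots, Janssen on 7. Janssen wins 7–6.
Weber vs Ferraro: 4+3 = 7 for Weber, 6 for Ferraro — Weber by 7–6.
Ruiz vs Ahmed: 2+4 = 6 for Ruiz, 7 for Ahmed — Ahmed by 7–6.
Ruiz vs Janssen: 2+2+4 = 8 for Ruiz, 5 for Janssen — Ruiz by 8–5.
Ruiz vs Ferraro: 11 to 2, Ruiz.
Ahmed vs Janssen: 2+2 = 4 for Ahmed, 9 for Janssen — Janssen by 9–4.
Ahmed vs Ferraro: Ahmed is ranked higher on 2+3+2 = 7 ballots, Ferraro on 6. Ahmed wins 7–6.
Janssen vs Ferraro: Janssen preferred on 4+3+2 = 9 ballots; Janssen wins 9–4.
Varga wins every pairwise contest, so Varga is the Condorcet winner.

Varga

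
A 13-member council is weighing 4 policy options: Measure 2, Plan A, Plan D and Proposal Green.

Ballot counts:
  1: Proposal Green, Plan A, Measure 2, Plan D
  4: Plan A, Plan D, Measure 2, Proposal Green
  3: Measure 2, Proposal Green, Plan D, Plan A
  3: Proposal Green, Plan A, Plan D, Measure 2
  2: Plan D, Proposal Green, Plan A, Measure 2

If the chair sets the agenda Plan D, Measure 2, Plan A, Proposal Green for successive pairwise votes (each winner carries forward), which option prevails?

Proposal Green

Round 1: Plan D vs Measure 2 — 9–4, Plan D advances.
Round 2: Plan D vs Plan A — 5–8, Plan A advances.
Round 3: Plan A vs Proposal Green — 4–9, Proposal Green advances.
The agenda winner is Proposal Green.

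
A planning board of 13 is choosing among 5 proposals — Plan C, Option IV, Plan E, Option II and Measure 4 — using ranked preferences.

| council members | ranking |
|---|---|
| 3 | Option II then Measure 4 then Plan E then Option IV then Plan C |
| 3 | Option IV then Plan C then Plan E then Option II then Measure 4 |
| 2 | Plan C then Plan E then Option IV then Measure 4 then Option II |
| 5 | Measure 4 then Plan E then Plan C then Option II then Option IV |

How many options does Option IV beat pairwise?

Option IV against each rival (13 council members):
Option IV vs Plan C: Plan C, 7–6.
Option IV vs Plan E: 3 for Option IV, 10 for Plan E — Plan E by 10–3.
Option IV–Option II: Option II 8–5.
Option IV vs Measure 4: Option IV preferred on 3+2 = 5 ballots; Measure 4 wins 8–5.
Option IV beats no one; loses to Plan C, Plan E, Option II, Measure 4 — 0 pairwise wins.

0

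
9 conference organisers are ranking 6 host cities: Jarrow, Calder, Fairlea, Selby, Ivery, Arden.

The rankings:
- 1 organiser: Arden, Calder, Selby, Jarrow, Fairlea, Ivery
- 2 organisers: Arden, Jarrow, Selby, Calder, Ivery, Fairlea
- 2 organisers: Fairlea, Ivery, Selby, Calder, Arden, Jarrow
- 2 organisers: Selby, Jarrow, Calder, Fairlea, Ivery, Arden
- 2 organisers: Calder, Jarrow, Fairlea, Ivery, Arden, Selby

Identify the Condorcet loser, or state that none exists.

none

Head-to-head results (9 organisers):
Jarrow–Calder: Calder 5–4.
Jarrow vs Fairlea: Jarrow, 7–2.
Jarrow vs Selby: 4 to 5, Selby.
Jarrow–Ivery: Jarrow 7–2.
Jarrow vs Arden: Arden wins 5–4.
Calder vs Fairlea: Calder, 7–2.
Calder vs Selby: Selby, 6–3.
Calder vs Ivery: 7 to 2, Calder.
Calder vs Arden: Calder preferred on 2+2+2 = 6 ballots; Calder wins 6–3.
Fairlea vs Selby: Fairlea preferred on 2+2 = 4 ballots; Selby wins 5–4.
Fairlea vs Ivery: 1+2+2+2 = 7 for Fairlea, 2 for Ivery — Fairlea by 7–2.
Fairlea vs Arden: Fairlea, 6–3.
Selby vs Ivery: Selby, 5–4.
Selby–Arden: Arden 5–4.
Ivery vs Arden: Ivery, 6–3.
No city is winless: Jarrow beats Fairlea; Calder beats Jarrow; Fairlea beats Ivery; Selby beats Jarrow; Ivery beats Arden; Arden beats Jarrow. There is no Condorcet loser.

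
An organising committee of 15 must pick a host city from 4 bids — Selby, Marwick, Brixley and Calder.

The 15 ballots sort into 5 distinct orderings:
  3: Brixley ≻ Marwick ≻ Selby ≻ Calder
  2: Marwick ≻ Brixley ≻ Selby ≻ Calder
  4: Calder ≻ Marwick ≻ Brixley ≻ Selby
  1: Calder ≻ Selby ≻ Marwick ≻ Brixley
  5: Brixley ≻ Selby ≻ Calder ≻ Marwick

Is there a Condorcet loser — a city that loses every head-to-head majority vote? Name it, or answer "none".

Head-to-head results (15 organisers):
Selby vs Marwick: Selby is ranked higher on 1+5 = 6 ballots, Marwick on 9. Marwick wins 9–6.
Selby vs Brixley: 1 to 14, Brixley.
Selby vs Calder: Selby wins 10–5.
Marwick vs Brixley: Brixley, 8–7.
Marwick vs Calder: Calder wins 10–5.
Brixley–Calder: Brixley 10–5.
Every city wins at least one matchup (Selby beats Calder; Marwick beats Selby; Brixley beats Selby; Calder beats Marwick), so there is no Condorcet loser.

none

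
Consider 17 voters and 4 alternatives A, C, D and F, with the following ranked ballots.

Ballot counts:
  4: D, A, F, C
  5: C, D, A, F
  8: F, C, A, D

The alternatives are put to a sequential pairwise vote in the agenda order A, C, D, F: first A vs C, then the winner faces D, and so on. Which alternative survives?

Round 1: A vs C — 4–13, C advances.
Round 2: C vs D — 13–4, C advances.
Round 3: C vs F — 5–12, F advances.
F survives the agenda.

F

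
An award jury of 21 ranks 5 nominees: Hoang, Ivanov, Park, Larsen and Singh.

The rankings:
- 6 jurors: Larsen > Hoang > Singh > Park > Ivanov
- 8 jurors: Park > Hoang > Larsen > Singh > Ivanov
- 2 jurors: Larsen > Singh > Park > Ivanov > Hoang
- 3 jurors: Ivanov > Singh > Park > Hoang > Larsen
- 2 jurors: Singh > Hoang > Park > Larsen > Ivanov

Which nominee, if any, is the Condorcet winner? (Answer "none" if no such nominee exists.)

none

Head-to-head results (21 jurors):
Hoang–Ivanov: Hoang 16–5.
Hoang–Park: Park 13–8.
Hoang vs Larsen: Hoang, 13–8.
Hoang vs Singh: Hoang, 14–7.
Ivanov–Park: Park 18–3.
Ivanov vs Larsen: Larsen, 18–3.
Ivanov–Singh: Singh 18–3.
Park vs Larsen: Park wins 13–8.
Park vs Singh: Singh, 13–8.
Larsen vs Singh: Larsen, 16–5.
Each nominee drops at least one matchup (Hoang loses to Park; Ivanov loses to Hoang; Park loses to Singh; Larsen loses to Hoang; Singh loses to Hoang); the cycle Hoang > Singh > Park > Hoang rules out a Condorcet winner.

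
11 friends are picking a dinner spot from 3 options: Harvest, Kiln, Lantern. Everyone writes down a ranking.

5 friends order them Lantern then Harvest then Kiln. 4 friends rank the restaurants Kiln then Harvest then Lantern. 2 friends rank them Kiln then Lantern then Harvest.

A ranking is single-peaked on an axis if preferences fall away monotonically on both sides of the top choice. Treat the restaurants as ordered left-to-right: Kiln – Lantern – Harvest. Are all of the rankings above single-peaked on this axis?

no

Axis positions: Kiln=1, Lantern=2, Harvest=3.
Type 1 (peak Lantern at position 2): ranking walks positions 2-3-1, expanding outward from the peak — single-peaked.
Type 2: ranking walks positions 1-3-2; Harvest is ranked above Lantern even though Lantern lies between Harvest and the peak Kiln on the axis — preferences dip and rise again. Not single-peaked.
Type 3 (peak Kiln at position 1): ranking walks positions 1-2-3, expanding outward from the peak — single-peaked.
Type 2 violates single-peakedness, so the profile is not single-peaked on this axis.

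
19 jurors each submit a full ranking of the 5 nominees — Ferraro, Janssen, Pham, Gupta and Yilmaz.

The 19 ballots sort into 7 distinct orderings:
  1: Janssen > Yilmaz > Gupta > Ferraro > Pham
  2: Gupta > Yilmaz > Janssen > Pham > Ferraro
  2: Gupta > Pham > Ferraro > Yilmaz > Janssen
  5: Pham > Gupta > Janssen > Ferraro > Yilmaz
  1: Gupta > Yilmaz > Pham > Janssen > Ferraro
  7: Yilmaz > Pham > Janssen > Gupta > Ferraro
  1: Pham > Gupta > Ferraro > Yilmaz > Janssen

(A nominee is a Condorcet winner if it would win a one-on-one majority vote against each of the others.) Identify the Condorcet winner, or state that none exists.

Check each pair by majority over 19 ballots:
Ferraro vs Janssen: 3 to 16, Janssen.
Ferraro vs Pham: Ferraro preferred on 1 ballot; Pham wins 18–1.
Ferraro vs Gupta: Ferraro is ranked higher on 0 ballots, Gupta on 19. Gupta wins 19–0.
Ferraro vs Yilmaz: 8 to 11, Yilmaz.
Janssen vs Pham: Janssen is ranked higher on 1+2 = 3 ballots, Pham on 16. Pham wins 16–3.
Janssen vs Gupta: 8 to 11, Gupta.
Janssen vs Yilmaz: 1+5 = 6 for Janssen, 13 for Yilmaz — Yilmaz by 13–6.
Pham vs Gupta: Pham is ranked higher on 5+7+1 = 13 ballots, Gupta on 6. Pham wins 13–6.
Pham vs Yilmaz: 2+5+1 = 8 for Pham, 11 for Yilmaz — Yilmaz by 11–8.
Gupta vs Yilmaz: Gupta is ranked higher on 2+2+5+1+1 = 11 ballots, Yilmaz on 8. Gupta wins 11–8.
No nominee is unbeaten: Ferraro loses to Janssen; Janssen loses to Pham; Pham loses to Yilmaz; Gupta loses to Pham; Yilmaz loses to Gupta. In particular Pham beats Gupta beats Yilmaz beats Pham is a majority cycle — no Condorcet winner exists.

none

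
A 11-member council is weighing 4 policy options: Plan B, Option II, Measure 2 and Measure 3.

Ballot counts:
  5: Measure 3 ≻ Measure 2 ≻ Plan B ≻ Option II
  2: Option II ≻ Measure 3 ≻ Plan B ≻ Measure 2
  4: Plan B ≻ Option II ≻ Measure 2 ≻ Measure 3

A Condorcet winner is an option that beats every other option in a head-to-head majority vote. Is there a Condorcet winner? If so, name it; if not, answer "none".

Head-to-head results (11 council members):
Plan B vs Option II: 9 to 2, Plan B.
Plan B vs Measure 2: Plan B preferred on 2+4 = 6 ballots; Plan B wins 6–5.
Plan B vs Measure 3: 4 for Plan B, 7 for Measure 3 — Measure 3 by 7–4.
Option II vs Measure 2: 2+4 = 6 for Option II, 5 for Measure 2 — Option II by 6–5.
Option II vs Measure 3: 6 to 5, Option II.
Measure 2 vs Measure 3: 4 to 7, Measure 3.
Each option drops at least one matchup (Plan B loses to Measure 3; Option II loses to Plan B; Measure 2 loses to Plan B; Measure 3 loses to Option II); the cycle Plan B beats Option II beats Measure 3 beats Plan B rules out a Condorcet winner.

none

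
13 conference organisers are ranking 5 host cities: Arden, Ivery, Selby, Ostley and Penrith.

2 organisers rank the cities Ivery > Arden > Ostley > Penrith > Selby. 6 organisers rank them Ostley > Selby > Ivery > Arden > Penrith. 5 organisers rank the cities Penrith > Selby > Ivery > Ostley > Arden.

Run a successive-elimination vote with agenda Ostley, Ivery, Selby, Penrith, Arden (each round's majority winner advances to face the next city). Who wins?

Round 1: Ostley vs Ivery — 6–7, Ivery advances.
Round 2: Ivery vs Selby — 2–11, Selby advances.
Round 3: Selby vs Penrith — 6–7, Penrith advances.
Round 4: Penrith vs Arden — 5–8, Arden advances.
The agenda winner is Arden.

Arden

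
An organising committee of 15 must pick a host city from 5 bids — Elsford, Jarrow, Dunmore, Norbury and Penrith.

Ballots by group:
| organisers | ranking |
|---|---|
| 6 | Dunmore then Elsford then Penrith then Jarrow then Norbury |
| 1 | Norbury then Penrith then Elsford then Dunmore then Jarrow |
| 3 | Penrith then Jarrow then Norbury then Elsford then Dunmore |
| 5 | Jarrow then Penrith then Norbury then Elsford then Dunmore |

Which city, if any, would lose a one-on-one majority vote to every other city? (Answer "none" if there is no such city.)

Pairwise majorities:
Elsford vs Jarrow: Jarrow, 8–7.
Elsford vs Dunmore: Elsford, 9–6.
Elsford vs Norbury: Norbury wins 9–6.
Elsford vs Penrith: Penrith wins 9–6.
Jarrow vs Dunmore: Jarrow, 8–7.
Jarrow–Norbury: Jarrow 14–1.
Jarrow vs Penrith: Jarrow preferred on 5 ballots; Penrith wins 10–5.
Dunmore vs Norbury: Norbury wins 9–6.
Dunmore vs Penrith: Penrith wins 9–6.
Norbury vs Penrith: 1 to 14, Penrith.
Dunmore loses to every other city — it is the Condorcet loser.

Dunmore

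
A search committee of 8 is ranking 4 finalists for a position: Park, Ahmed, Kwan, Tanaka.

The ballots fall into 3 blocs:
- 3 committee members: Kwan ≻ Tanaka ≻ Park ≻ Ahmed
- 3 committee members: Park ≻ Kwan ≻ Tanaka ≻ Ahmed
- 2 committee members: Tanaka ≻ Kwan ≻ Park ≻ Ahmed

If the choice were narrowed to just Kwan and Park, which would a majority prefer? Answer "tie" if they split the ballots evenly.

Kwan

Ballots ranking Kwan above Park: 3 + 2 = 5.
Ballots ranking Park above Kwan: 8 − 5 = 3.
Kwan wins the head-to-head 5–3.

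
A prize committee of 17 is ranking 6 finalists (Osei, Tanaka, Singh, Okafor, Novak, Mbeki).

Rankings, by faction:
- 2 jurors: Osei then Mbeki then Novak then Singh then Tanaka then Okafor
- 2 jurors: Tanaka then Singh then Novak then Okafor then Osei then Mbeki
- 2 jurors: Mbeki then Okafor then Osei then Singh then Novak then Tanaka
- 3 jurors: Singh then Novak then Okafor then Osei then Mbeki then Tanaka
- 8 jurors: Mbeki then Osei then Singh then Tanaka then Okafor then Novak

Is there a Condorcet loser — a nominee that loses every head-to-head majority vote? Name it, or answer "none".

Novak

Pairwise majorities:
Osei vs Tanaka: 2+2+3+8 = 15 for Osei, 2 for Tanaka — Osei by 15–2.
Osei vs Singh: Osei preferred on 2+2+8 = 12 ballots; Osei wins 12–5.
Osei vs Okafor: Osei preferred on 2+8 = 10 ballots; Osei wins 10–7.
Osei vs Novak: Osei is ranked higher on 2+2+8 = 12 ballots, Novak on 5. Osei wins 12–5.
Osei vs Mbeki: Osei is ranked higher on 2+2+3 = 7 ballots, Mbeki on 10. Mbeki wins 10–7.
Tanaka vs Singh: Singh, 15–2.
Tanaka–Okafor: Tanaka 12–5.
Tanaka vs Novak: 2+8 = 10 for Tanaka, 7 for Novak — Tanaka by 10–7.
Tanaka vs Mbeki: Mbeki, 15–2.
Singh vs Okafor: Singh, 15–2.
Singh–Novak: Singh 15–2.
Singh–Mbeki: Mbeki 12–5.
Okafor–Novak: Okafor 10–7.
Okafor vs Mbeki: Okafor is ranked higher on 2+3 = 5 ballots, Mbeki on 12. Mbeki wins 12–5.
Novak vs Mbeki: Mbeki wins 12–5.
Only Novak has no wins; Novak is the Condorcet loser.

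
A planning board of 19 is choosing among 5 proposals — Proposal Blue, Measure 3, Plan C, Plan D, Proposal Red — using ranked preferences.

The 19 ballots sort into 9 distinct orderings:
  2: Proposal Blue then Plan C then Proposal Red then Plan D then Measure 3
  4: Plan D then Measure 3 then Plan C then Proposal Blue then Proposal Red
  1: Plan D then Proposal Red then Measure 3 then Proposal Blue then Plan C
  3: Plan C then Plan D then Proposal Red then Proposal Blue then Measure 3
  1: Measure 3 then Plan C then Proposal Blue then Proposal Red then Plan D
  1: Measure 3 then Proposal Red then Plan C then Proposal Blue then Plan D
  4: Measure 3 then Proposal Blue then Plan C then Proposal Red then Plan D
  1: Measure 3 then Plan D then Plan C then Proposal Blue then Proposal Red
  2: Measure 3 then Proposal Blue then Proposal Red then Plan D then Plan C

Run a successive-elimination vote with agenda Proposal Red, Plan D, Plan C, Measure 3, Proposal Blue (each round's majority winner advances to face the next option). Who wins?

Measure 3

Round 1: Proposal Red vs Plan D — 10–9, Proposal Red advances.
Round 2: Proposal Red vs Plan C — 4–15, Plan C advances.
Round 3: Plan C vs Measure 3 — 5–14, Measure 3 advances.
Round 4: Measure 3 vs Proposal Blue — 14–5, Measure 3 advances.
Measure 3 survives the agenda.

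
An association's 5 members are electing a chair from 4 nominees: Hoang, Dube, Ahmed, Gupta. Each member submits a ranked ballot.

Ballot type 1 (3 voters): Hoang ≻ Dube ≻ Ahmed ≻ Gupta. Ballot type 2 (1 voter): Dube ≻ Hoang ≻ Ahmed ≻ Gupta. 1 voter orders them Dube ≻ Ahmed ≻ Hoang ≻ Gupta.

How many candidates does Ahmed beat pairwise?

1

Ahmed against each rival (5 voters):
Ahmed vs Hoang: Ahmed is ranked higher on 1 ballot, Hoang on 4. Hoang wins 4–1.
Ahmed vs Dube: 0 for Ahmed, 5 for Dube — Dube by 5–0.
Ahmed vs Gupta: Ahmed, 5–0.
Ahmed beats Gupta; loses to Hoang, Dube — 1 pairwise win.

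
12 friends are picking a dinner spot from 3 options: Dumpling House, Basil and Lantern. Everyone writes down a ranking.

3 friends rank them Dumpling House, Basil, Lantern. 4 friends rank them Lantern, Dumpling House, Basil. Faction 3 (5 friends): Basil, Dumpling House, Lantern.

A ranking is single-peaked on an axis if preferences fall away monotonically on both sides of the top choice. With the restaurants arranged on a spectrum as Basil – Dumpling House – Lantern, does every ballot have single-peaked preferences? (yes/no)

Axis positions: Basil=1, Dumpling House=2, Lantern=3.
Faction 1 (peak Dumpling House at position 2): ranking walks positions 2-1-3, expanding outward from the peak — single-peaked.
Faction 2 (peak Lantern at position 3): ranking walks positions 3-2-1, expanding outward from the peak — single-peaked.
Faction 3 (peak Basil at position 1): ranking walks positions 1-2-3, expanding outward from the peak — single-peaked.
Every ranking is single-peaked on this axis.

yes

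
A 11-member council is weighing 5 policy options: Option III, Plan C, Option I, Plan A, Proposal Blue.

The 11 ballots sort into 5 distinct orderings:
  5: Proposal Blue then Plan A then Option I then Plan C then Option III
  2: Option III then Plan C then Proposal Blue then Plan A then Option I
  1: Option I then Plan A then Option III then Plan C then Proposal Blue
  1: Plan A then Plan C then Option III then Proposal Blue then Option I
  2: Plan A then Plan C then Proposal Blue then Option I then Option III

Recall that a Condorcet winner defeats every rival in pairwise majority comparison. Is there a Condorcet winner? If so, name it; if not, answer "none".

Head-to-head results (11 council members):
Option III–Plan C: Plan C 8–3.
Option III vs Option I: Option I wins 8–3.
Option III vs Plan A: Plan A, 9–2.
Option III–Proposal Blue: Proposal Blue 7–4.
Plan C vs Option I: Option I wins 6–5.
Plan C vs Plan A: Plan A, 9–2.
Plan C vs Proposal Blue: Plan C wins 6–5.
Option I–Plan A: Plan A 10–1.
Option I vs Proposal Blue: Proposal Blue, 10–1.
Plan A vs Proposal Blue: Proposal Blue, 7–4.
No option is unbeaten: Option III loses to Plan C; Plan C loses to Option I; Option I loses to Plan A; Plan A loses to Proposal Blue; Proposal Blue loses to Plan C. In particular Plan C → Proposal Blue → Option I → Plan C is a majority cycle — no Condorcet winner exists.

none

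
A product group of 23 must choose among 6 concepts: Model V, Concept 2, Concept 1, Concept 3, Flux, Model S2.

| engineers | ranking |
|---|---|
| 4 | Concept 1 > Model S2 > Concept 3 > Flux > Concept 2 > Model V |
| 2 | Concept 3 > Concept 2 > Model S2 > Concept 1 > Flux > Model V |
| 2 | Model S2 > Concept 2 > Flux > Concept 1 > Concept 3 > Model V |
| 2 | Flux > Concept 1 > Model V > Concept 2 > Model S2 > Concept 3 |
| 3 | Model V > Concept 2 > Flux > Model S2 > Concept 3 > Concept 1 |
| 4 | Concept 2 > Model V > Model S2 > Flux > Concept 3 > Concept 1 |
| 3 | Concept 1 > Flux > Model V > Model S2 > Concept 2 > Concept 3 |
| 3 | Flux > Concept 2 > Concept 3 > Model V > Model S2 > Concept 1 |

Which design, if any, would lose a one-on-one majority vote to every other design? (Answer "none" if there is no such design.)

Head-to-head results (23 engineers):
Model V vs Concept 2: Concept 2 wins 15–8.
Model V vs Concept 1: Concept 1, 13–10.
Model V vs Concept 3: Model V preferred on 2+3+4+3 = 12 ballots; Model V wins 12–11.
Model V vs Flux: Model V preferred on 3+4 = 7 ballots; Flux wins 16–7.
Model V vs Model S2: Model V wins 15–8.
Concept 2 vs Concept 1: 14 to 9, Concept 2.
Concept 2 vs Concept 3: 17 to 6, Concept 2.
Concept 2 vs Flux: Flux, 12–11.
Concept 2 vs Model S2: Concept 2 preferred on 2+2+3+4+3 = 14 ballots; Concept 2 wins 14–9.
Concept 1 vs Concept 3: 4+2+2+3 = 11 for Concept 1, 12 for Concept 3 — Concept 3 by 12–11.
Concept 1 vs Flux: Flux, 14–9.
Concept 1 vs Model S2: 4+2+3 = 9 for Concept 1, 14 for Model S2 — Model S2 by 14–9.
Concept 3 vs Flux: Flux wins 17–6.
Concept 3 vs Model S2: Model S2, 18–5.
Flux–Model S2: Model S2 12–11.
Every design wins at least one matchup (Model V beats Concept 3; Concept 2 beats Model V; Concept 1 beats Model V; Concept 3 beats Concept 1; Flux beats Model V; Model S2 beats Concept 1), so there is no Condorcet loser.

none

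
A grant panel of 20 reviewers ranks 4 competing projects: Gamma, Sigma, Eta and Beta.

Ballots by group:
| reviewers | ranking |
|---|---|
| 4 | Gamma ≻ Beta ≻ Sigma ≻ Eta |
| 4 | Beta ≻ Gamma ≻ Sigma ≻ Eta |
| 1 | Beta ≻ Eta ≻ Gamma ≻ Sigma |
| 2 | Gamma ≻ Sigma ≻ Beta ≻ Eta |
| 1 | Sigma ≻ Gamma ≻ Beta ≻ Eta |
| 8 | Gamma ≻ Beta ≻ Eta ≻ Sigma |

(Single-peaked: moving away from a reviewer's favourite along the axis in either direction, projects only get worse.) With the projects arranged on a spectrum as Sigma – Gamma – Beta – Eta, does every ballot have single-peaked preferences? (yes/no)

Axis positions: Sigma=1, Gamma=2, Beta=3, Eta=4.
Group 1 (peak Gamma at position 2): ranking walks positions 2-3-1-4, expanding outward from the peak — single-peaked.
Group 2 (peak Beta at position 3): ranking walks positions 3-2-1-4, expanding outward from the peak — single-peaked.
Group 3 (peak Beta at position 3): ranking walks positions 3-4-2-1, expanding outward from the peak — single-peaked.
Group 4 (peak Gamma at position 2): ranking walks positions 2-1-3-4, expanding outward from the peak — single-peaked.
Group 5 (peak Sigma at position 1): ranking walks positions 1-2-3-4, expanding outward from the peak — single-peaked.
Group 6 (peak Gamma at position 2): ranking walks positions 2-3-4-1, expanding outward from the peak — single-peaked.
Every ranking is single-peaked on this axis.

yes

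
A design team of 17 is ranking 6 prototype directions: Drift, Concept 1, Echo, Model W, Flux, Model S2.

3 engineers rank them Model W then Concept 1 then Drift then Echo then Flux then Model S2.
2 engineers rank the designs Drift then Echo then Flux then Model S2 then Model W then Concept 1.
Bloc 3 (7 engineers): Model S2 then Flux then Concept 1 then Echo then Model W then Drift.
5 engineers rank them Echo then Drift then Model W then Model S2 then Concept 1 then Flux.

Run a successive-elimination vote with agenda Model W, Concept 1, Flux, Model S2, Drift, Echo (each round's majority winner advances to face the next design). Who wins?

Round 1: Model W vs Concept 1 — 10–7, Model W advances.
Round 2: Model W vs Flux — 8–9, Flux advances.
Round 3: Flux vs Model S2 — 5–12, Model S2 advances.
Round 4: Model S2 vs Drift — 7–10, Drift advances.
Round 5: Drift vs Echo — 5–12, Echo advances.
The agenda winner is Echo.

Echo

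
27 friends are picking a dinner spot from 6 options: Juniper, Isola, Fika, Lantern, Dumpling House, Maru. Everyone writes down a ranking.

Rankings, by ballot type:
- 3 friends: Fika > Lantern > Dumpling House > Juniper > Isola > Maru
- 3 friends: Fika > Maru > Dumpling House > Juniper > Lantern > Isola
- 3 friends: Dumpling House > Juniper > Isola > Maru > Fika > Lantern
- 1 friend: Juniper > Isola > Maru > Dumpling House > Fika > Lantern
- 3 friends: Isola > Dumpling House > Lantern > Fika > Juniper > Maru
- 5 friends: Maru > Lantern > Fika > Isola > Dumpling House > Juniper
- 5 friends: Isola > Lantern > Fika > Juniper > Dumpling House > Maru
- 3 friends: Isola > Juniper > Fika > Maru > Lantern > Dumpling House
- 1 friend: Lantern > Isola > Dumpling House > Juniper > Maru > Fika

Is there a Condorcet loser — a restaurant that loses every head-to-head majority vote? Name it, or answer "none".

Pairwise majorities:
Juniper vs Isola: Juniper preferred on 3+3+3+1 = 10 ballots; Isola wins 17–10.
Juniper vs Fika: Fika wins 19–8.
Juniper vs Lantern: Juniper is ranked higher on 3+3+1+3 = 10 ballots, Lantern on 17. Lantern wins 17–10.
Juniper vs Dumpling House: Juniper is ranked higher on 1+5+3 = 9 ballots, Dumpling House on 18. Dumpling House wins 18–9.
Juniper vs Maru: Juniper, 19–8.
Isola vs Fika: Isola preferred on 3+1+3+5+3+1 = 16 ballots; Isola wins 16–11.
Isola–Lantern: Isola 15–12.
Isola–Dumpling House: Isola 18–9.
Isola vs Maru: Isola, 19–8.
Fika vs Lantern: 3+3+3+1+3 = 13 for Fika, 14 for Lantern — Lantern by 14–13.
Fika vs Dumpling House: Fika, 19–8.
Fika vs Maru: Fika, 17–10.
Lantern vs Dumpling House: Lantern preferred on 3+5+5+3+1 = 17 ballots; Lantern wins 17–10.
Lantern vs Maru: 3+3+5+1 = 12 for Lantern, 15 for Maru — Maru by 15–12.
Dumpling House–Maru: Dumpling House 15–12.
No restaurant is winless: Juniper beats Maru; Isola beats Juniper; Fika beats Juniper; Lantern beats Juniper; Dumpling House beats Juniper; Maru beats Lantern. There is no Condorcet loser.

none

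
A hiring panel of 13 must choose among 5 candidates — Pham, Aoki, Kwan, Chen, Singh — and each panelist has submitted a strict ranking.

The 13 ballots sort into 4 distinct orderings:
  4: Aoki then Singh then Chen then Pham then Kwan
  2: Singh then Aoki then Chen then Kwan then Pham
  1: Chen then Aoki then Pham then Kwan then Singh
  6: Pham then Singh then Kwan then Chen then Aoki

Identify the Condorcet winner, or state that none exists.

none

Pairwise majorities:
Pham vs Aoki: Aoki, 7–6.
Pham–Kwan: Pham 11–2.
Pham vs Chen: Chen wins 7–6.
Pham vs Singh: Pham wins 7–6.
Aoki–Kwan: Aoki 7–6.
Aoki vs Chen: Chen wins 7–6.
Aoki vs Singh: Singh, 8–5.
Kwan–Chen: Chen 7–6.
Kwan vs Singh: Singh, 12–1.
Chen vs Singh: Singh, 12–1.
No candidate is unbeaten: Pham loses to Aoki; Aoki loses to Chen; Kwan loses to Pham; Chen loses to Singh; Singh loses to Pham. In particular Pham > Singh > Aoki > Pham is a majority cycle — no Condorcet winner exists.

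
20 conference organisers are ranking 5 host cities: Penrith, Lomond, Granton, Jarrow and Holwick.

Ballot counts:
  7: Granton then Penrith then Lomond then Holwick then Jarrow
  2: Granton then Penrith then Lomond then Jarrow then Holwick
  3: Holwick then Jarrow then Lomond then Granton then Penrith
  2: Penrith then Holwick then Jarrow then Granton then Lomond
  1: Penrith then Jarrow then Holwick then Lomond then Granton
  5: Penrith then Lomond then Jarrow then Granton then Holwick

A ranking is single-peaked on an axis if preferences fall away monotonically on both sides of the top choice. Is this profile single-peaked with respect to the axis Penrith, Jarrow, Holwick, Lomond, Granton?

Axis positions: Penrith=1, Jarrow=2, Holwick=3, Lomond=4, Granton=5.
Bloc 1: ranking walks positions 5-1-4-3-2; Penrith is ranked above Lomond even though Lomond lies between Penrith and the peak Granton on the axis — preferences dip and rise again. Not single-peaked.
Bloc 2: ranking walks positions 5-1-4-2-3; Penrith is ranked above Lomond even though Lomond lies between Penrith and the peak Granton on the axis — preferences dip and rise again. Not single-peaked.
Bloc 3 (peak Holwick at position 3): ranking walks positions 3-2-4-5-1, expanding outward from the peak — single-peaked.
Bloc 4: ranking walks positions 1-3-2-5-4; Holwick is ranked above Jarrow even though Jarrow lies between Holwick and the peak Penrith on the axis — preferences dip and rise again. Not single-peaked.
Bloc 5 (peak Penrith at position 1): ranking walks positions 1-2-3-4-5, expanding outward from the peak — single-peaked.
Bloc 6: ranking walks positions 1-4-2-5-3; Lomond is ranked above Jarrow even though Jarrow lies between Lomond and the peak Penrith on the axis — preferences dip and rise again. Not single-peaked.
Bloc 1 violates single-peakedness, so the profile is not single-peaked on this axis.

no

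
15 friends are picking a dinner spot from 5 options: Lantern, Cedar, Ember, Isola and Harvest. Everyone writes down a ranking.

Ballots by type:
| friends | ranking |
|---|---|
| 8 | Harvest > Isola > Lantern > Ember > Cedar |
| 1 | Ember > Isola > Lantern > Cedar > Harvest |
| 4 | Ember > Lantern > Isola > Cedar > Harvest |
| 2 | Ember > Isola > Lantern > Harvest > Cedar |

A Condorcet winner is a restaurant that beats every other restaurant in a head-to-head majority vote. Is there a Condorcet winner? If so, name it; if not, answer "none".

Harvest

Head-to-head results (15 friends):
Lantern vs Cedar: 15 to 0, Lantern.
Lantern vs Ember: 8 to 7, Lantern.
Lantern vs Isola: Lantern preferred on 4 ballots; Isola wins 11–4.
Lantern vs Harvest: Lantern preferred on 1+4+2 = 7 ballots; Harvest wins 8–7.
Cedar vs Ember: Cedar is ranked higher on 0 ballots, Ember on 15. Ember wins 15–0.
Cedar vs Isola: Cedar preferred on 0 ballots; Isola wins 15–0.
Cedar vs Harvest: Cedar preferred on 1+4 = 5 ballots; Harvest wins 10–5.
Ember vs Isola: 7 to 8, Isola.
Ember vs Harvest: 7 to 8, Harvest.
Isola vs Harvest: 7 to 8, Harvest.
Harvest defeats every rival head-to-head and is the Condorcet winner.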